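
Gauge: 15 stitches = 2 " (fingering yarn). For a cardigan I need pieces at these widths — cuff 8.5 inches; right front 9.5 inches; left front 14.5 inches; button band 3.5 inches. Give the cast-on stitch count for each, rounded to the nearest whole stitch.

Rate = 15/2 = 7.5 sts per in.
cuff: 8.5 × 7.5 = 63.75 → 64.
right front: 9.5 × 7.5 = 71.25 → 71.
left front: 14.5 × 7.5 = 108.75 → 109.
button band: 3.5 × 7.5 = 26.25 → 26.

cuff 64; right front 71; left front 109; button band 26.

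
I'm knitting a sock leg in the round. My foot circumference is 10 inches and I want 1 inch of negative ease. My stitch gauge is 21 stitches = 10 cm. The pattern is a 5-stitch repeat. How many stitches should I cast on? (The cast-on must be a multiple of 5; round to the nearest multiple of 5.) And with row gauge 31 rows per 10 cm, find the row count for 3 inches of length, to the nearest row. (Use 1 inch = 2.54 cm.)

Finished = 10 − 1 = 9 inches.
9 inches × 2.54 = 22.86 cm.
21/10 = 2.1 sts per cm; 22.86 × 2.1 = 48.01 sts.
Nearest multiple of 5 → 50.
3 inches = 7.62 cm; × 3.1 = 23.62 → 24 rows.

Cast on 50 stitches; work 24 rows.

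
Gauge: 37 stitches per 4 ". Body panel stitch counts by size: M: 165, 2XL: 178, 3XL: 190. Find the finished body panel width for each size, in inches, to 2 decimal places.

37/4 = 9.25 sts per in.
M: 165 / 9.25 = 17.838 → 17.84 in.
2XL: 178 / 9.25 = 19.243 → 19.24 in.
3XL: 190 / 9.25 = 20.541 → 20.54 in.

M 17.84 inches; 2XL 19.24 inches; 3XL 20.54 inches.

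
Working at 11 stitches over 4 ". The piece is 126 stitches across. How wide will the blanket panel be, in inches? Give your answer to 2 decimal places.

11 stitches / 4 inch = 2.75 stitches per inch.
126 / 2.75 = 45.818 inches.

45.82 inches.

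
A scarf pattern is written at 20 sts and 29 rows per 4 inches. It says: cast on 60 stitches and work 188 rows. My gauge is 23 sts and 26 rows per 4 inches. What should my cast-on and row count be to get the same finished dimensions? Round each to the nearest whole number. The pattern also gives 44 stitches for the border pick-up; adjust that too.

Stitches: 60 × 23/20 = 69.00 → 69.
Rows: 188 × 26/29 = 168.55 → 169.
border pick-up: 44 × 23/20 = 50.60 → 51.

Cast on 69 stitches; work 169 rows; border pick-up 51 stitches.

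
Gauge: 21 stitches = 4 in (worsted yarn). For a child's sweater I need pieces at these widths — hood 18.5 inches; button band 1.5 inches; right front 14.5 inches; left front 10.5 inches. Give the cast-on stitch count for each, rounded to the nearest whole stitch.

hood 97; button band 8; right front 76; left front 55.

Rate = 21/4 = 5.25 sts per in.
hood: 18.5 × 5.25 = 97.12 → 97.
button band: 1.5 × 5.25 = 7.88 → 8.
right front: 14.5 × 5.25 = 76.12 → 76.
left front: 10.5 × 5.25 = 55.12 → 55.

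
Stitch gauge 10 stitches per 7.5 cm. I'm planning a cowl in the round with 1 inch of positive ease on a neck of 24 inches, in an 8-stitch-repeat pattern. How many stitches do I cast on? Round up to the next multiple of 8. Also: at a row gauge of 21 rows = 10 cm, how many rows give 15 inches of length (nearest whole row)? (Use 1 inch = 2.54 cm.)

Cast on 88 stitches; work 80 rows.

Finished = 24 + 1 = 25 inches.
25 inches × 2.54 = 63.50 cm.
10/7.5 = 1.333 sts per cm; 63.50 × 1.333 = 84.67 sts.
Next multiple of 8 → 88.
15 inches = 38.10 cm; × 2.1 = 80.01 → 80 rows.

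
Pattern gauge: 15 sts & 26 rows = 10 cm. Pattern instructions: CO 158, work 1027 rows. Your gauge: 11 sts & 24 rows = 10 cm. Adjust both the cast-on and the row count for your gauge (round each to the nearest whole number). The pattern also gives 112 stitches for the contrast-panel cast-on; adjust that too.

Cast on 116 stitches; work 948 rows; contrast-panel cast-on 82 stitches.

Stitches: 158 × 11/15 = 115.87 → 116.
Rows: 1027 × 24/26 = 948.00 → 948.
contrast-panel cast-on: 112 × 11/15 = 82.13 → 82.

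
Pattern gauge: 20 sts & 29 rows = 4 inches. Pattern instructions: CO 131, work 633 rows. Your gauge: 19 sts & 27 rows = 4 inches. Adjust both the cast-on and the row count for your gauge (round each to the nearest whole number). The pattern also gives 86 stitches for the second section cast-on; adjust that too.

Stitches: 131 × 19/20 = 124.45 → 124.
Rows: 633 × 27/29 = 589.34 → 589.
second section cast-on: 86 × 19/20 = 81.70 → 82.

Cast on 124 stitches; work 589 rows; second section cast-on 82 stitches.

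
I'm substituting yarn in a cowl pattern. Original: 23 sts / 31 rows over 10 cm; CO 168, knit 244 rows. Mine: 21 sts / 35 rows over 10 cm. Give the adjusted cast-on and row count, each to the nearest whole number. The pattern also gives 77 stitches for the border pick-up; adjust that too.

Stitches: 168 × 21/23 = 153.39 → 153.
Rows: 244 × 35/31 = 275.48 → 275.
border pick-up: 77 × 21/23 = 70.30 → 70.

Cast on 153 stitches; work 275 rows; border pick-up 70 stitches.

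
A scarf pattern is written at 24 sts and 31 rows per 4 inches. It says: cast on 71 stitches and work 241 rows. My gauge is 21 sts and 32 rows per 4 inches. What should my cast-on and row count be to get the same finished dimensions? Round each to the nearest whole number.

Cast on 62 stitches; work 249 rows.

Stitches: 71 × 21/24 = 62.12 → 62.
Rows: 241 × 32/31 = 248.77 → 249.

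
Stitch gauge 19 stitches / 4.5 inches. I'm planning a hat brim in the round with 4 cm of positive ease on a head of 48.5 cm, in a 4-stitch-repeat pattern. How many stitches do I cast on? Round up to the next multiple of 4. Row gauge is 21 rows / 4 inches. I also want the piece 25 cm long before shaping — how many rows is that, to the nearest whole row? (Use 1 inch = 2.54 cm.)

Finished = 48.5 + 4 = 52.5 cm.
52.5 cm × 1/2.54 = 20.67 inches.
19/4.5 = 4.222 sts per in; 20.67 × 4.222 = 87.27 sts.
Next multiple of 4 → 88.
25 cm = 9.84 inches; × 5.25 = 51.67 → 52 rows.

Cast on 88 stitches; work 52 rows.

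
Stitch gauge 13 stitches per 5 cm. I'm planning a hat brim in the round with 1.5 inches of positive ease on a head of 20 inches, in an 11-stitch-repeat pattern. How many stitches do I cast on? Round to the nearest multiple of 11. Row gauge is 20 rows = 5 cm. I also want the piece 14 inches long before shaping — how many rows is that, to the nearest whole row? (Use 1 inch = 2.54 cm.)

Finished = 20 + 1.5 = 21.5 inches.
21.5 inches × 2.54 = 54.61 cm.
13/5 = 2.6 sts per cm; 54.61 × 2.6 = 141.99 sts.
Nearest multiple of 11 → 143.
14 inches = 35.56 cm; × 4 = 142.24 → 142 rows.

Cast on 143 stitches; work 142 rows.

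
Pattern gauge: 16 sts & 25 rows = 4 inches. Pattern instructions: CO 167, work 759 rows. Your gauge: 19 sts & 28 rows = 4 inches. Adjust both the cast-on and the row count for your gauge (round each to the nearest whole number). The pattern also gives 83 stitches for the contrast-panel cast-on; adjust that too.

Stitches: 167 × 19/16 = 198.31 → 198.
Rows: 759 × 28/25 = 850.08 → 850.
contrast-panel cast-on: 83 × 19/16 = 98.56 → 99.

Cast on 198 stitches; work 850 rows; contrast-panel cast-on 99 stitches.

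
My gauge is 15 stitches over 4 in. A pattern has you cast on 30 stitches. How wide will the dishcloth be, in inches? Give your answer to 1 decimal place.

8.0 inches.

15 stitches / 4 inch = 3.75 stitches per inch.
30 / 3.75 = 8.00 inches.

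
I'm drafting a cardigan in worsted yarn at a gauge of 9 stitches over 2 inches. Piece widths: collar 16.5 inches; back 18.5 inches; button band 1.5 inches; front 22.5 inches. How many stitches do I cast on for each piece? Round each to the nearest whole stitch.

Rate = 9/2 = 4.5 sts per in.
collar: 16.5 × 4.5 = 74.25 → 74.
back: 18.5 × 4.5 = 83.25 → 83.
button band: 1.5 × 4.5 = 6.75 → 7.
front: 22.5 × 4.5 = 101.25 → 101.

collar 74; back 83; button band 7; front 101.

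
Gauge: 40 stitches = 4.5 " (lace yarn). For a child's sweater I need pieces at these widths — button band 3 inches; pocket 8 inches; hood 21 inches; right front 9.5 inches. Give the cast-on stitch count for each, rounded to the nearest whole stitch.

button band 27; pocket 71; hood 187; right front 84.

Rate = 40/4.5 = 8.889 sts per in.
button band: 3 × 8.889 = 26.67 → 27.
pocket: 8 × 8.889 = 71.11 → 71.
hood: 21 × 8.889 = 186.67 → 187.
right front: 9.5 × 8.889 = 84.44 → 84.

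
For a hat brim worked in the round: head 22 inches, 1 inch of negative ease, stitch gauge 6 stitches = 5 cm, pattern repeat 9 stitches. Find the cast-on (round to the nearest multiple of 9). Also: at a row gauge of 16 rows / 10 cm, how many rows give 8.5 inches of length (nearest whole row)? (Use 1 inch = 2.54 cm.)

Finished = 22 − 1 = 21 inches.
21 inches × 2.54 = 53.34 cm.
6/5 = 1.2 sts per cm; 53.34 × 1.2 = 64.01 sts.
Nearest multiple of 9 → 63.
8.5 inches = 21.59 cm; × 1.6 = 34.54 → 35 rows.

Cast on 63 stitches; work 35 rows.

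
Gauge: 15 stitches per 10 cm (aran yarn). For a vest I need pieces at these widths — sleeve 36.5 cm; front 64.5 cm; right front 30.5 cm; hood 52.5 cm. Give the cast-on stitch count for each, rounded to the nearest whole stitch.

sleeve 55; front 97; right front 46; hood 79.

Rate = 15/10 = 1.5 sts per cm.
sleeve: 36.5 × 1.5 = 54.75 → 55.
front: 64.5 × 1.5 = 96.75 → 97.
right front: 30.5 × 1.5 = 45.75 → 46.
hood: 52.5 × 1.5 = 78.75 → 79.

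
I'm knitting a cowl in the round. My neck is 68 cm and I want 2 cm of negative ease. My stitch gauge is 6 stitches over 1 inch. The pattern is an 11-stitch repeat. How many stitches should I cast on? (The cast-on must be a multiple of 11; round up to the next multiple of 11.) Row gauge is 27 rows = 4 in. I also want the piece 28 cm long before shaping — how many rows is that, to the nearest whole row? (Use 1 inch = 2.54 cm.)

Cast on 165 stitches; work 74 rows.

Finished = 68 − 2 = 66 cm.
66 cm × 1/2.54 = 25.98 inches.
6/1 = 6 sts per in; 25.98 × 6 = 155.91 sts.
Next multiple of 11 → 165.
28 cm = 11.02 inches; × 6.75 = 74.41 → 74 rows.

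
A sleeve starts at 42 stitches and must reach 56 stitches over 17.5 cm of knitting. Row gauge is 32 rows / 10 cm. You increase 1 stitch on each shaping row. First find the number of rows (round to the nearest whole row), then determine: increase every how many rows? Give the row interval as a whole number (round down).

Increase every 4th row.

Rows = 17.5 × 3.2 = 56.0 → 56 rows.
Stitches to add: 14 → 14 shaping rows (at 1 st each).
56 / 14 = 4.00 → every 4 rows.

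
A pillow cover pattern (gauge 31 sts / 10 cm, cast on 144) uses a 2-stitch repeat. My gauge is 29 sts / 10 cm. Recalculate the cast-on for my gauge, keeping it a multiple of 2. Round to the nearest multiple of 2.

134 stitches.

144 × 29 / 31 = 134.71.
Nearest multiple of 2: 134.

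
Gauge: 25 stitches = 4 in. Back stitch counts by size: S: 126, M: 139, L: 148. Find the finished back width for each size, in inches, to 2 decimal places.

S 20.16 inches; M 22.24 inches; L 23.68 inches.

25/4 = 6.25 sts per in.
S: 126 / 6.25 = 20.160 → 20.16 in.
M: 139 / 6.25 = 22.240 → 22.24 in.
L: 148 / 6.25 = 23.680 → 23.68 in.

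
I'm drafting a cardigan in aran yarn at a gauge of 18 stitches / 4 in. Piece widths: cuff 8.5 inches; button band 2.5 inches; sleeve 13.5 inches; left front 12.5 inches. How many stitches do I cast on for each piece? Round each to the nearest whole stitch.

cuff 38; button band 11; sleeve 61; left front 56.

Rate = 18/4 = 4.5 sts per in.
cuff: 8.5 × 4.5 = 38.25 → 38.
button band: 2.5 × 4.5 = 11.25 → 11.
sleeve: 13.5 × 4.5 = 60.75 → 61.
left front: 12.5 × 4.5 = 56.25 → 56.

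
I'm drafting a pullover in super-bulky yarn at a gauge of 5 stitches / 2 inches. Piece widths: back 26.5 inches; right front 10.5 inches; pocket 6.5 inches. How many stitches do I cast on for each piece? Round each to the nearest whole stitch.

back 66; right front 26; pocket 16.

Rate = 5/2 = 2.5 sts per in.
back: 26.5 × 2.5 = 66.25 → 66.
right front: 10.5 × 2.5 = 26.25 → 26.
pocket: 6.5 × 2.5 = 16.25 → 16.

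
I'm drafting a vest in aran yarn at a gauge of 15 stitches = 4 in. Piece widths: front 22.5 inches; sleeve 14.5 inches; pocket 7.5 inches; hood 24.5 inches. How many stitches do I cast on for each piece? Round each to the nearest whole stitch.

Rate = 15/4 = 3.75 sts per in.
front: 22.5 × 3.75 = 84.38 → 84.
sleeve: 14.5 × 3.75 = 54.38 → 54.
pocket: 7.5 × 3.75 = 28.12 → 28.
hood: 24.5 × 3.75 = 91.88 → 92.

front 84; sleeve 54; pocket 28; hood 92.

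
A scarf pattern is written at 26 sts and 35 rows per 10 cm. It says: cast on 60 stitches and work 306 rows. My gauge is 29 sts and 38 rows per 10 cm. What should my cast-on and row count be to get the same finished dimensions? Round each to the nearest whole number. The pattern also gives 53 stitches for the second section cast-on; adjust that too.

Cast on 67 stitches; work 332 rows; second section cast-on 59 stitches.

Stitches: 60 × 29/26 = 66.92 → 67.
Rows: 306 × 38/35 = 332.23 → 332.
second section cast-on: 53 × 29/26 = 59.12 → 59.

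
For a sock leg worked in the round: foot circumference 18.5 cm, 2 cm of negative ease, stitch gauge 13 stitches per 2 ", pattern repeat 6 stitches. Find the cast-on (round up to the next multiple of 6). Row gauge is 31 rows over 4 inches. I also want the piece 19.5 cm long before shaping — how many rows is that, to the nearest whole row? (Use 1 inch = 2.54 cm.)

Cast on 48 stitches; work 59 rows.

Finished = 18.5 − 2 = 16.5 cm.
16.5 cm × 1/2.54 = 6.50 inches.
13/2 = 6.5 sts per in; 6.50 × 6.5 = 42.22 sts.
Next multiple of 6 → 48.
19.5 cm = 7.68 inches; × 7.75 = 59.50 → 59 rows.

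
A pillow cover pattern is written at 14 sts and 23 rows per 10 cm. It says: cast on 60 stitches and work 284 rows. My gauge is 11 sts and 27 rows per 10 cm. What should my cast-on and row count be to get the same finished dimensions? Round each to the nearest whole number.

Stitches: 60 × 11/14 = 47.14 → 47.
Rows: 284 × 27/23 = 333.39 → 333.

Cast on 47 stitches; work 333 rows.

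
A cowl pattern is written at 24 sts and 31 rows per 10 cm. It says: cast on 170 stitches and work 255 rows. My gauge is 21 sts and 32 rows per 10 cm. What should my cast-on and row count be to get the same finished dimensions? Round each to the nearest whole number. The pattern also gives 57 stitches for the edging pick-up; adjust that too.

Cast on 149 stitches; work 263 rows; edging pick-up 50 stitches.

Stitches: 170 × 21/24 = 148.75 → 149.
Rows: 255 × 32/31 = 263.23 → 263.
edging pick-up: 57 × 21/24 = 49.88 → 50.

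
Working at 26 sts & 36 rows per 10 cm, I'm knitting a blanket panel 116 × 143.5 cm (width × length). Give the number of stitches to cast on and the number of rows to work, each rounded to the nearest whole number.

Stitch gauge = 26/10 = 2.6 sts/cm; 116 × 2.6 = 301.60 → 302 sts.
Row gauge = 36/10 = 3.6 rows/cm; 143.5 × 3.6 = 516.60 → 517 rows.

Cast on 302 stitches and work 517 rows.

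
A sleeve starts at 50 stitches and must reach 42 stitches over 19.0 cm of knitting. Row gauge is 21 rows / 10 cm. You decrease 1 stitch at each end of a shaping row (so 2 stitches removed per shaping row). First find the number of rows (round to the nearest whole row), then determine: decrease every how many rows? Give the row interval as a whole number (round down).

Rows = 19.0 × 2.1 = 39.9 → 40 rows.
Stitches to remove: 8 → 4 shaping rows (at 2 st each).
40 / 4 = 10.00 → every 10 rows.

Decrease every 10th row.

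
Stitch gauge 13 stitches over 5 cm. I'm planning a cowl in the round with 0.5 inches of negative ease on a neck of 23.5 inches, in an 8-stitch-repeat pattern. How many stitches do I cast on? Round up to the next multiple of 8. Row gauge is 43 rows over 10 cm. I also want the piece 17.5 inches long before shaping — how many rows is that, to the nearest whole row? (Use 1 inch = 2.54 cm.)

Cast on 152 stitches; work 191 rows.

Finished = 23.5 − 0.5 = 23 inches.
23 inches × 2.54 = 58.42 cm.
13/5 = 2.6 sts per cm; 58.42 × 2.6 = 151.89 sts.
Next multiple of 8 → 152.
17.5 inches = 44.45 cm; × 4.3 = 191.13 → 191 rows.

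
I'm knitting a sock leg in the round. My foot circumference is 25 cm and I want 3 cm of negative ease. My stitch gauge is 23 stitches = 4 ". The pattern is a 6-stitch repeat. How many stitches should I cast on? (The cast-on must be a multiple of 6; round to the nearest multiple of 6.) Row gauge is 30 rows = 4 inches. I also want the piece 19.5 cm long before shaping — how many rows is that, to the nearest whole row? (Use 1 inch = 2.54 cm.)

Finished = 25 − 3 = 22 cm.
22 cm × 1/2.54 = 8.66 inches.
23/4 = 5.75 sts per in; 8.66 × 5.75 = 49.80 sts.
Nearest multiple of 6 → 48.
19.5 cm = 7.68 inches; × 7.5 = 57.58 → 58 rows.

Cast on 48 stitches; work 58 rows.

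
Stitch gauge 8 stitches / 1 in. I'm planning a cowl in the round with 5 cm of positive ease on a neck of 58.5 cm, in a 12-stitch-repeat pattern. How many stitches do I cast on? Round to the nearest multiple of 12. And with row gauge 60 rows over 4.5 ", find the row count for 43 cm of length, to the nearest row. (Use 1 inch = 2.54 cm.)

Cast on 204 stitches; work 226 rows.

Finished = 58.5 + 5 = 63.5 cm.
63.5 cm × 1/2.54 = 25.00 inches.
8/1 = 8 sts per in; 25.00 × 8 = 200.00 sts.
Nearest multiple of 12 → 204.
43 cm = 16.93 inches; × 13.333 = 225.72 → 226 rows.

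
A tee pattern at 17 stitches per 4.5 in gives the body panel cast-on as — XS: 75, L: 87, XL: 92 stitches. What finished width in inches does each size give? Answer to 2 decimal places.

XS 19.85 inches; L 23.03 inches; XL 24.35 inches.

17/4.5 = 3.778 sts per in.
XS: 75 / 3.778 = 19.853 → 19.85 in.
L: 87 / 3.778 = 23.029 → 23.03 in.
XL: 92 / 3.778 = 24.353 → 24.35 in.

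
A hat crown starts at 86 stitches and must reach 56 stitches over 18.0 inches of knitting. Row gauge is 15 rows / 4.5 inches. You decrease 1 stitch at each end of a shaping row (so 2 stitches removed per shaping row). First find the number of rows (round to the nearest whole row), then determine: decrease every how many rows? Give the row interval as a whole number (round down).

Decrease every 4th row.

Rows = 18.0 × 3.333 = 60.0 → 60 rows.
Stitches to remove: 30 → 15 shaping rows (at 2 st each).
60 / 15 = 4.00 → every 4 rows.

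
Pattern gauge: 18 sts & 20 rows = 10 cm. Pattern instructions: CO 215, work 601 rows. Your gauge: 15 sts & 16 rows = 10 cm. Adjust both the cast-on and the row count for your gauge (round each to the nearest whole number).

Stitches: 215 × 15/18 = 179.17 → 179.
Rows: 601 × 16/20 = 480.80 → 481.

Cast on 179 stitches; work 481 rows.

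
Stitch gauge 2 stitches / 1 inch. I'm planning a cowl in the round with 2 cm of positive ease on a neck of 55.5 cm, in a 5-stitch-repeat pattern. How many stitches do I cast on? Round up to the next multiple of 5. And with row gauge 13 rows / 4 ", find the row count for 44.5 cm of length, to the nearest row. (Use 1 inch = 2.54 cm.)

Finished = 55.5 + 2 = 57.5 cm.
57.5 cm × 1/2.54 = 22.64 inches.
2/1 = 2 sts per in; 22.64 × 2 = 45.28 sts.
Next multiple of 5 → 50.
44.5 cm = 17.52 inches; × 3.25 = 56.94 → 57 rows.

Cast on 50 stitches; work 57 rows.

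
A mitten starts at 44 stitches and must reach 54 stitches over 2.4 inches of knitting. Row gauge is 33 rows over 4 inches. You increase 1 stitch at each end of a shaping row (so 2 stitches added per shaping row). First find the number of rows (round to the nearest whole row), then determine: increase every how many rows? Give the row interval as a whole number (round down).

Increase every 4th row.

Rows = 2.4 × 8.25 = 19.8 → 20 rows.
Stitches to add: 10 → 5 shaping rows (at 2 st each).
20 / 5 = 4.00 → every 4 rows.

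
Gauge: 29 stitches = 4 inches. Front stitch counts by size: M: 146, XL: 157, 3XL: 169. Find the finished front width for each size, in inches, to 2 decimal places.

M 20.14 inches; XL 21.66 inches; 3XL 23.31 inches.

29/4 = 7.25 sts per in.
M: 146 / 7.25 = 20.138 → 20.14 in.
XL: 157 / 7.25 = 21.655 → 21.66 in.
3XL: 169 / 7.25 = 23.310 → 23.31 in.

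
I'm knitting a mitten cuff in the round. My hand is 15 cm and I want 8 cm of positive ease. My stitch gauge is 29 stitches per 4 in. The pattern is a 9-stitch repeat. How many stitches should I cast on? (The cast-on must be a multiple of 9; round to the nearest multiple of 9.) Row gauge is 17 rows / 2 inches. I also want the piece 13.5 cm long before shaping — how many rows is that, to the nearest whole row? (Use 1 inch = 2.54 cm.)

Finished = 15 + 8 = 23 cm.
23 cm × 1/2.54 = 9.06 inches.
29/4 = 7.25 sts per in; 9.06 × 7.25 = 65.65 sts.
Nearest multiple of 9 → 63.
13.5 cm = 5.31 inches; × 8.5 = 45.18 → 45 rows.

Cast on 63 stitches; work 45 rows.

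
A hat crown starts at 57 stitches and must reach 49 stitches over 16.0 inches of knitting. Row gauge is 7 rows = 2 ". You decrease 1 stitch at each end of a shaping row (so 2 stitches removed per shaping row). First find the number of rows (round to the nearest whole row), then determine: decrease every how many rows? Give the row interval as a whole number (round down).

Rows = 16.0 × 3.5 = 56.0 → 56 rows.
Stitches to remove: 8 → 4 shaping rows (at 2 st each).
56 / 4 = 14.00 → every 14 rows.

Decrease every 14th row.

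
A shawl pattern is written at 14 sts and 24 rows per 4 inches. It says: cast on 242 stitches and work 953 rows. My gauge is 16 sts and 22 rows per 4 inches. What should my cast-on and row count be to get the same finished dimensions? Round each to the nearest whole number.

Stitches: 242 × 16/14 = 276.57 → 277.
Rows: 953 × 22/24 = 873.58 → 874.

Cast on 277 stitches; work 874 rows.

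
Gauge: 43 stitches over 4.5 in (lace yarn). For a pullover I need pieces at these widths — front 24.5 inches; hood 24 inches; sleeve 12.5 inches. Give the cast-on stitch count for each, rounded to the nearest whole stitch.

front 234; hood 229; sleeve 119.

Rate = 43/4.5 = 9.556 sts per in.
front: 24.5 × 9.556 = 234.11 → 234.
hood: 24 × 9.556 = 229.33 → 229.
sleeve: 12.5 × 9.556 = 119.44 → 119.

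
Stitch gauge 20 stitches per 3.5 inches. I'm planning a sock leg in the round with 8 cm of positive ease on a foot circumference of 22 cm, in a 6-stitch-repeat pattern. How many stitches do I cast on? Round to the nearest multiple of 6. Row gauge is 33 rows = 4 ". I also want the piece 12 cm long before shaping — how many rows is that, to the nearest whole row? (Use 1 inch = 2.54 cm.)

Finished = 22 + 8 = 30 cm.
30 cm × 1/2.54 = 11.81 inches.
20/3.5 = 5.714 sts per in; 11.81 × 5.714 = 67.49 sts.
Nearest multiple of 6 → 66.
12 cm = 4.72 inches; × 8.25 = 38.98 → 39 rows.

Cast on 66 stitches; work 39 rows.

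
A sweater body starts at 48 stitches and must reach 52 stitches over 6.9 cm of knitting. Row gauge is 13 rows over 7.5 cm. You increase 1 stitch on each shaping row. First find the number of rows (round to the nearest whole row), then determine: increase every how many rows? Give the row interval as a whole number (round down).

Increase every 3rd row.

Rows = 6.9 × 1.733 = 12.0 → 12 rows.
Stitches to add: 4 → 4 shaping rows (at 1 st each).
12 / 4 = 3.00 → every 3 rows.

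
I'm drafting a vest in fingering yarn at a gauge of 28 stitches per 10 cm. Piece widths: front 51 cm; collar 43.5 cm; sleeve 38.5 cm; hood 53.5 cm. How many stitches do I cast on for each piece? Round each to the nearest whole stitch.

Rate = 28/10 = 2.8 sts per cm.
front: 51 × 2.8 = 142.80 → 143.
collar: 43.5 × 2.8 = 121.80 → 122.
sleeve: 38.5 × 2.8 = 107.80 → 108.
hood: 53.5 × 2.8 = 149.80 → 150.

front 143; collar 122; sleeve 108; hood 150.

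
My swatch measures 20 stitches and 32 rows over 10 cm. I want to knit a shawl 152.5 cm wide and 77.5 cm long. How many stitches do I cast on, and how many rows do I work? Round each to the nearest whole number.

Stitch gauge = 20/10 = 2 sts/cm; 152.5 × 2 = 305.00 → 305 sts.
Row gauge = 32/10 = 3.2 rows/cm; 77.5 × 3.2 = 248.00 → 248 rows.

Cast on 305 stitches and work 248 rows.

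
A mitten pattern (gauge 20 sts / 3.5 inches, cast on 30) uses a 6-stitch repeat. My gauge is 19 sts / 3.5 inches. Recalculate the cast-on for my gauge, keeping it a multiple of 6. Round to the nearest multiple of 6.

30 × 19 / 20 = 28.50.
Nearest multiple of 6: 30.

30 stitches.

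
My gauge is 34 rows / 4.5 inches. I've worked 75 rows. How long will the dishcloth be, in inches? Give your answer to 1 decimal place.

9.9 inches.

34 rows / 4.5 inch = 7.556 rows per inch.
75 / 7.556 = 9.93 inches.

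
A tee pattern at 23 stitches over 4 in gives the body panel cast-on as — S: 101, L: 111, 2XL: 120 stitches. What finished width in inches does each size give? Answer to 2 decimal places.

S 17.57 inches; L 19.30 inches; 2XL 20.87 inches.

23/4 = 5.75 sts per in.
S: 101 / 5.75 = 17.565 → 17.57 in.
L: 111 / 5.75 = 19.304 → 19.30 in.
2XL: 120 / 5.75 = 20.870 → 20.87 in.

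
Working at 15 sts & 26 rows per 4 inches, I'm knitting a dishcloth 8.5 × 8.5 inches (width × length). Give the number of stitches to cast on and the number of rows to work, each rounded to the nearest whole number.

Cast on 32 stitches and work 55 rows.

Stitch gauge = 15/4 = 3.75 sts/in; 8.5 × 3.75 = 31.88 → 32 sts.
Row gauge = 26/4 = 6.5 rows/in; 8.5 × 6.5 = 55.25 → 55 rows.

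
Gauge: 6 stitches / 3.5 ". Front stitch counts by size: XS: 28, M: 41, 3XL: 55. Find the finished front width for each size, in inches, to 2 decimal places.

6/3.5 = 1.714 sts per in.
XS: 28 / 1.714 = 16.333 → 16.33 in.
M: 41 / 1.714 = 23.917 → 23.92 in.
3XL: 55 / 1.714 = 32.083 → 32.08 in.

XS 16.33 inches; M 23.92 inches; 3XL 32.08 inches.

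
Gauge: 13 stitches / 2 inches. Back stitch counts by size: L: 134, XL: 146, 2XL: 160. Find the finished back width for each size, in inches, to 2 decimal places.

13/2 = 6.5 sts per in.
L: 134 / 6.5 = 20.615 → 20.62 in.
XL: 146 / 6.5 = 22.462 → 22.46 in.
2XL: 160 / 6.5 = 24.615 → 24.62 in.

L 20.62 inches; XL 22.46 inches; 2XL 24.62 inches.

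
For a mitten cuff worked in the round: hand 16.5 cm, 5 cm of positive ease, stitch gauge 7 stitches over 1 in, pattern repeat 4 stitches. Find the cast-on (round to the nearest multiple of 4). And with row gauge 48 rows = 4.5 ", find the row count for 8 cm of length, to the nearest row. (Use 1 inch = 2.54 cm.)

Cast on 60 stitches; work 34 rows.

Finished = 16.5 + 5 = 21.5 cm.
21.5 cm × 1/2.54 = 8.46 inches.
7/1 = 7 sts per in; 8.46 × 7 = 59.25 sts.
Nearest multiple of 4 → 60.
8 cm = 3.15 inches; × 10.667 = 33.60 → 34 rows.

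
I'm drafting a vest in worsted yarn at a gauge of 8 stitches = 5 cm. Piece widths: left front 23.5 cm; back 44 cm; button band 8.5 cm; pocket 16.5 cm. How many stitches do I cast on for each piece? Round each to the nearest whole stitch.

Rate = 8/5 = 1.6 sts per cm.
left front: 23.5 × 1.6 = 37.60 → 38.
back: 44 × 1.6 = 70.40 → 70.
button band: 8.5 × 1.6 = 13.60 → 14.
pocket: 16.5 × 1.6 = 26.40 → 26.

left front 38; back 70; button band 14; pocket 26.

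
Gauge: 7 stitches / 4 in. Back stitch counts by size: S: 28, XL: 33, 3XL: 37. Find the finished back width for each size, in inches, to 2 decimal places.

7/4 = 1.75 sts per in.
S: 28 / 1.75 = 16.000 → 16.00 in.
XL: 33 / 1.75 = 18.857 → 18.86 in.
3XL: 37 / 1.75 = 21.143 → 21.14 in.

S 16.00 inches; XL 18.86 inches; 3XL 21.14 inches.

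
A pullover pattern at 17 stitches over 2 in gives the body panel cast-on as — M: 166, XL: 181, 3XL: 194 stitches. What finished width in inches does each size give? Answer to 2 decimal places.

M 19.53 inches; XL 21.29 inches; 3XL 22.82 inches.

17/2 = 8.5 sts per in.
M: 166 / 8.5 = 19.529 → 19.53 in.
XL: 181 / 8.5 = 21.294 → 21.29 in.
3XL: 194 / 8.5 = 22.824 → 22.82 in.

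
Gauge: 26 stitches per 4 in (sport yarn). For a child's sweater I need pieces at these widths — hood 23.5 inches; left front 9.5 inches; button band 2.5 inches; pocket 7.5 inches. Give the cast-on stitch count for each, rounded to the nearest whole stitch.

Rate = 26/4 = 6.5 sts per in.
hood: 23.5 × 6.5 = 152.75 → 153.
left front: 9.5 × 6.5 = 61.75 → 62.
button band: 2.5 × 6.5 = 16.25 → 16.
pocket: 7.5 × 6.5 = 48.75 → 49.

hood 153; left front 62; button band 16; pocket 49.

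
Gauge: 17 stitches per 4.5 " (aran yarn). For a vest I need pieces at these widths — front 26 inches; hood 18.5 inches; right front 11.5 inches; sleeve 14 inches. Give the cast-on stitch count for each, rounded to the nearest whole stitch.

Rate = 17/4.5 = 3.778 sts per in.
front: 26 × 3.778 = 98.22 → 98.
hood: 18.5 × 3.778 = 69.89 → 70.
right front: 11.5 × 3.778 = 43.44 → 43.
sleeve: 14 × 3.778 = 52.89 → 53.

front 98; hood 70; right front 43; sleeve 53.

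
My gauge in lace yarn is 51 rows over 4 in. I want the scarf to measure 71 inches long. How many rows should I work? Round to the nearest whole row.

51 rows / 4 in = 12.75 rows per inch.
71 × 12.75 = 905.25 rows.
Round to nearest → 905.

905 rows.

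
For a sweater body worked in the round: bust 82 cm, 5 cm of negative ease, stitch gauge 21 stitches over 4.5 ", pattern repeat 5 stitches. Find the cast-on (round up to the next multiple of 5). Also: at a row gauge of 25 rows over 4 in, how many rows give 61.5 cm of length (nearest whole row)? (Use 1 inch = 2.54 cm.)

Finished = 82 − 5 = 77 cm.
77 cm × 1/2.54 = 30.31 inches.
21/4.5 = 4.667 sts per in; 30.31 × 4.667 = 141.47 sts.
Next multiple of 5 → 145.
61.5 cm = 24.21 inches; × 6.25 = 151.33 → 151 rows.

Cast on 145 stitches; work 151 rows.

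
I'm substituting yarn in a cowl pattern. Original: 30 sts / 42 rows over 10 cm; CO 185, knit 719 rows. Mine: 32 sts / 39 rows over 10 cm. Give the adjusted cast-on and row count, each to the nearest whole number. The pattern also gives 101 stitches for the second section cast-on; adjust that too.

Cast on 197 stitches; work 668 rows; second section cast-on 108 stitches.

Stitches: 185 × 32/30 = 197.33 → 197.
Rows: 719 × 39/42 = 667.64 → 668.
second section cast-on: 101 × 32/30 = 107.73 → 108.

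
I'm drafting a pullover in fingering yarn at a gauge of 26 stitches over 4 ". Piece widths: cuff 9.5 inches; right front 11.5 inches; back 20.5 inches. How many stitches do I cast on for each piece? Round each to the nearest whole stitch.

cuff 62; right front 75; back 133.

Rate = 26/4 = 6.5 sts per in.
cuff: 9.5 × 6.5 = 61.75 → 62.
right front: 11.5 × 6.5 = 74.75 → 75.
back: 20.5 × 6.5 = 133.25 → 133.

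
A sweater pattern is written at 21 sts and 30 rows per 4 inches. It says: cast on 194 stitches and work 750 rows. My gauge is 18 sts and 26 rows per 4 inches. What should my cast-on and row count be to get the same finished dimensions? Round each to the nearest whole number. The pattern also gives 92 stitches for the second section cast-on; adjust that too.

Stitches: 194 × 18/21 = 166.29 → 166.
Rows: 750 × 26/30 = 650.00 → 650.
second section cast-on: 92 × 18/21 = 78.86 → 79.

Cast on 166 stitches; work 650 rows; second section cast-on 79 stitches.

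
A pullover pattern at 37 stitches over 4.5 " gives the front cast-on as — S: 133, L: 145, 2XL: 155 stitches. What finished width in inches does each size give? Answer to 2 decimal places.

S 16.18 inches; L 17.64 inches; 2XL 18.85 inches.

37/4.5 = 8.222 sts per in.
S: 133 / 8.222 = 16.176 → 16.18 in.
L: 145 / 8.222 = 17.635 → 17.64 in.
2XL: 155 / 8.222 = 18.851 → 18.85 in.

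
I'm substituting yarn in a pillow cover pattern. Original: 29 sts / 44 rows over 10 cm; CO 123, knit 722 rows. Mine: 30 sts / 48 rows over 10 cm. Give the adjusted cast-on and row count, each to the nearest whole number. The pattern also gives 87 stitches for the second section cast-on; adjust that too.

Stitches: 123 × 30/29 = 127.24 → 127.
Rows: 722 × 48/44 = 787.64 → 788.
second section cast-on: 87 × 30/29 = 90.00 → 90.

Cast on 127 stitches; work 788 rows; second section cast-on 90 stitches.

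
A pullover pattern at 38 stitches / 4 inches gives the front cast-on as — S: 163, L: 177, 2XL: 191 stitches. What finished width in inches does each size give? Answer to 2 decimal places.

S 17.16 inches; L 18.63 inches; 2XL 20.11 inches.

38/4 = 9.5 sts per in.
S: 163 / 9.5 = 17.158 → 17.16 in.
L: 177 / 9.5 = 18.632 → 18.63 in.
2XL: 191 / 9.5 = 20.105 → 20.11 in.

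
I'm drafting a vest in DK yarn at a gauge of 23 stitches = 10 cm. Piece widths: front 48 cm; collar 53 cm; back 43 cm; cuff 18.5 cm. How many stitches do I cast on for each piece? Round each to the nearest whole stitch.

front 110; collar 122; back 99; cuff 43.

Rate = 23/10 = 2.3 sts per cm.
front: 48 × 2.3 = 110.40 → 110.
collar: 53 × 2.3 = 121.90 → 122.
back: 43 × 2.3 = 98.90 → 99.
cuff: 18.5 × 2.3 = 42.55 → 43.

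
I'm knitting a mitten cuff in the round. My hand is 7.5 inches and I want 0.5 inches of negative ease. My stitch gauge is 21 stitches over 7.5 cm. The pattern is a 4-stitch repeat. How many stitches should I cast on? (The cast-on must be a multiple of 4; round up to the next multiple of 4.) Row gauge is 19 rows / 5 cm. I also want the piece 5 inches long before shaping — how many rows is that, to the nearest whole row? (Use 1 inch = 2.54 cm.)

Cast on 52 stitches; work 48 rows.

Finished = 7.5 − 0.5 = 7 inches.
7 inches × 2.54 = 17.78 cm.
21/7.5 = 2.8 sts per cm; 17.78 × 2.8 = 49.78 sts.
Next multiple of 4 → 52.
5 inches = 12.70 cm; × 3.8 = 48.26 → 48 rows.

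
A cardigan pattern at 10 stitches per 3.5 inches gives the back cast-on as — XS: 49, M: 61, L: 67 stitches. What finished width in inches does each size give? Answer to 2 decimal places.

10/3.5 = 2.857 sts per in.
XS: 49 / 2.857 = 17.150 → 17.15 in.
M: 61 / 2.857 = 21.350 → 21.35 in.
L: 67 / 2.857 = 23.450 → 23.45 in.

XS 17.15 inches; M 21.35 inches; L 23.45 inches.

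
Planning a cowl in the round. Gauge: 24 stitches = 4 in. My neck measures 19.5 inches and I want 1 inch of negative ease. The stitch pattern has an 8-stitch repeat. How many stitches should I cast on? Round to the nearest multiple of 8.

Finished = 19.5 − 1 = 18.5 inches.
24 / 4 = 6 sts/in.
18.5 × 6 = 111.00 sts.
Nearest multiple of 8: 112.

Cast on 112 stitches.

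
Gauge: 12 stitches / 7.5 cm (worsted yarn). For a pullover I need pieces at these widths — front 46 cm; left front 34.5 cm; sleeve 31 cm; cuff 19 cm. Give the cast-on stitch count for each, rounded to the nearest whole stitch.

Rate = 12/7.5 = 1.6 sts per cm.
front: 46 × 1.6 = 73.60 → 74.
left front: 34.5 × 1.6 = 55.20 → 55.
sleeve: 31 × 1.6 = 49.60 → 50.
cuff: 19 × 1.6 = 30.40 → 30.

front 74; left front 55; sleeve 50; cuff 30.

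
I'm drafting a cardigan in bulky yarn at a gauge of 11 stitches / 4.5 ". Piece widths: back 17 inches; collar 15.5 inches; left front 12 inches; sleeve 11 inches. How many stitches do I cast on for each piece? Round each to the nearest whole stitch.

Rate = 11/4.5 = 2.444 sts per in.
back: 17 × 2.444 = 41.56 → 42.
collar: 15.5 × 2.444 = 37.89 → 38.
left front: 12 × 2.444 = 29.33 → 29.
sleeve: 11 × 2.444 = 26.89 → 27.

back 42; collar 38; left front 29; sleeve 27.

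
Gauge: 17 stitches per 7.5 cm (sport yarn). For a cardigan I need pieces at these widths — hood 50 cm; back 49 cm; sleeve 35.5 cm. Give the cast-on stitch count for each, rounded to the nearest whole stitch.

Rate = 17/7.5 = 2.267 sts per cm.
hood: 50 × 2.267 = 113.33 → 113.
back: 49 × 2.267 = 111.07 → 111.
sleeve: 35.5 × 2.267 = 80.47 → 80.

hood 113; back 111; sleeve 80.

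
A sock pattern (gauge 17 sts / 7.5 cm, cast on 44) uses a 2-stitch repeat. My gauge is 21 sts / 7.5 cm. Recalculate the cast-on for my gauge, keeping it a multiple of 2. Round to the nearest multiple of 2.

44 × 21 / 17 = 54.35.
Nearest multiple of 2: 54.

54 stitches.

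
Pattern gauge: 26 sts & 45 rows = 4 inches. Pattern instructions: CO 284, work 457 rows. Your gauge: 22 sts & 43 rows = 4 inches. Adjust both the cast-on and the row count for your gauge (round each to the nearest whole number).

Stitches: 284 × 22/26 = 240.31 → 240.
Rows: 457 × 43/45 = 436.69 → 437.

Cast on 240 stitches; work 437 rows.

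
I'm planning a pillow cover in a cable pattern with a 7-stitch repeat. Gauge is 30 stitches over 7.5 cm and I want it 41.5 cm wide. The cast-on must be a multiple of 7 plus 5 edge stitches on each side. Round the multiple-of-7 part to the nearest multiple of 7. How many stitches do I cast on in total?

30 / 7.5 = 4 sts per cm.
41.5 × 4 = 166.00 sts.
Less 10 edge sts → 156.00 for the repeat.
Nearest multiple of 7: 154.
Add back 10 edge sts → 164.

CO 164 sts.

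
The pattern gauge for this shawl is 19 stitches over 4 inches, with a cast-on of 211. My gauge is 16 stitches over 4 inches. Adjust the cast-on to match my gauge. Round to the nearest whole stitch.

Scale factor = 16 / 19 = 0.842.
211 × 16 / 19 = 177.68 sts.
→ 178 sts.

CO 178 sts.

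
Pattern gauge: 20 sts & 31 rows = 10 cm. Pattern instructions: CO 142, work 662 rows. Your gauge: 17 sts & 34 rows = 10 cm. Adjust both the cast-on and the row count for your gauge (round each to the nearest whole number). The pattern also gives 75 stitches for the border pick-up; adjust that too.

Stitches: 142 × 17/20 = 120.70 → 121.
Rows: 662 × 34/31 = 726.06 → 726.
border pick-up: 75 × 17/20 = 63.75 → 64.

Cast on 121 stitches; work 726 rows; border pick-up 64 stitches.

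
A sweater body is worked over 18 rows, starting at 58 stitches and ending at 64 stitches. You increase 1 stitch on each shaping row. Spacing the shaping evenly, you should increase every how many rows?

Stitches to add: |64 − 58| = 6.
Shaping rows needed: 6 / 1 = 6.
18 rows / 6 = every 3 rows.

Increase every 3rd row.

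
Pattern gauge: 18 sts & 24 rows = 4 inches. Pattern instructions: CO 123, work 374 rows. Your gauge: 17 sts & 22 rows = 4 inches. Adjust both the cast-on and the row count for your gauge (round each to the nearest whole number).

Stitches: 123 × 17/18 = 116.17 → 116.
Rows: 374 × 22/24 = 342.83 → 343.

Cast on 116 stitches; work 343 rows.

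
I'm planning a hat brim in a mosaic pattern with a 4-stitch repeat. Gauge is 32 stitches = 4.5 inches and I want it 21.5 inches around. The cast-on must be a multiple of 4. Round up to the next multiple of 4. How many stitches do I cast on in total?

32 / 4.5 = 7.111 sts per inch.
21.5 × 7.111 = 152.89 sts.
Next multiple of 4: 156.

CO 156 sts.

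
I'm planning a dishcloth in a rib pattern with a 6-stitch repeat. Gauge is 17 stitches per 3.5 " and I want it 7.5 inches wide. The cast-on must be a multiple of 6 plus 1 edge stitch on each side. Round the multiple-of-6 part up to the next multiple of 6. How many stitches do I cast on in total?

17 / 3.5 = 4.857 sts per inch.
7.5 × 4.857 = 36.43 sts.
Less 2 edge sts → 34.43 for the repeat.
Next multiple of 6: 36.
Add back 2 edge sts → 38.

CO 38 sts.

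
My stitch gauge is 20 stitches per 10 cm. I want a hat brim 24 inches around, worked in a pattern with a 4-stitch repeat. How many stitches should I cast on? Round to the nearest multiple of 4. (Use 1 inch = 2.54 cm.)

24 in = 24 × 2.54 = 60.96 cm.
20 / 10 = 2 sts/cm.
60.96 × 2 = 121.92 sts.
→ 120.

CO 120 sts.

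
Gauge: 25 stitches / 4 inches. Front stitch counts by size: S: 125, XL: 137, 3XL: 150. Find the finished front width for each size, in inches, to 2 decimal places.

25/4 = 6.25 sts per in.
S: 125 / 6.25 = 20.000 → 20.00 in.
XL: 137 / 6.25 = 21.920 → 21.92 in.
3XL: 150 / 6.25 = 24.000 → 24.00 in.

S 20.00 inches; XL 21.92 inches; 3XL 24.00 inches.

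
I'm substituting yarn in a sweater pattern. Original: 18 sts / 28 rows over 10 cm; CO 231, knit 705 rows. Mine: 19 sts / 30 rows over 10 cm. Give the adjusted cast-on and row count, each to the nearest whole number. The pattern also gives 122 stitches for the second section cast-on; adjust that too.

Cast on 244 stitches; work 755 rows; second section cast-on 129 stitches.

Stitches: 231 × 19/18 = 243.83 → 244.
Rows: 705 × 30/28 = 755.36 → 755.
second section cast-on: 122 × 19/18 = 128.78 → 129.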